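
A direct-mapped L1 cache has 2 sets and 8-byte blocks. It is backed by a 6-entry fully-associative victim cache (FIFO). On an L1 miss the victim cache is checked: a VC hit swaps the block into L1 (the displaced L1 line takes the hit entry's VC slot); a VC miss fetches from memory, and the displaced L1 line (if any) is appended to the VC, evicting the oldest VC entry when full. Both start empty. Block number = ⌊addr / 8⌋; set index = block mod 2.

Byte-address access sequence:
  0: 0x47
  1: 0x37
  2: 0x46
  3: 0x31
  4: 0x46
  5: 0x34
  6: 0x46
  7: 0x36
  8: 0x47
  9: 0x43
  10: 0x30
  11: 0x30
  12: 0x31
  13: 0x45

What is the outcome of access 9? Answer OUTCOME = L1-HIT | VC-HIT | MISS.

OUTCOME = L1-HIT

0: 0x47 (blk 8, set 0) → MISS  vc=[]
1: 0x37 (blk 6, set 0) → MISS  vc=[8]
2: 0x46 (blk 8, set 0) → VC-HIT  vc=[6]
3: 0x31 (blk 6, set 0) → VC-HIT  vc=[8]
4: 0x46 (blk 8, set 0) → VC-HIT  vc=[6]
5: 0x34 (blk 6, set 0) → VC-HIT  vc=[8]
6: 0x46 (blk 8, set 0) → VC-HIT  vc=[6]
7: 0x36 (blk 6, set 0) → VC-HIT  vc=[8]
8: 0x47 (blk 8, set 0) → VC-HIT  vc=[6]
9: 0x43 (blk 8, set 0) → L1-HIT  vc=[6]
10: 0x30 (blk 6, set 0) → VC-HIT  vc=[8]
11: 0x30 (blk 6, set 0) → L1-HIT  vc=[8]
12: 0x31 (blk 6, set 0) → L1-HIT  vc=[8]
13: 0x45 (blk 8, set 0) → VC-HIT  vc=[6]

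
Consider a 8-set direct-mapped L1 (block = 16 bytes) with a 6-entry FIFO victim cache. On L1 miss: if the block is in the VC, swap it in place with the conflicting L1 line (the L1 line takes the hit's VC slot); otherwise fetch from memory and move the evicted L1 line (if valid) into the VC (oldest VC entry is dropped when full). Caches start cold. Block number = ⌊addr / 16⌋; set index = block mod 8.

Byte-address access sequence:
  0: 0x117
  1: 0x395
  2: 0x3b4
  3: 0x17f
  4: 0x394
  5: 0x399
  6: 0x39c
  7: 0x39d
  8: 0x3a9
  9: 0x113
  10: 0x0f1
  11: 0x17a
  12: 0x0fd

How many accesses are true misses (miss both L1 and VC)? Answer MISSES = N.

MISSES = 6

0: 0x117 (blk 17, set 1) → MISS  vc=[]
1: 0x395 (blk 57, set 1) → MISS  vc=[17]
2: 0x3b4 (blk 59, set 3) → MISS  vc=[17]
3: 0x17f (blk 23, set 7) → MISS  vc=[17]
4: 0x394 (blk 57, set 1) → L1-HIT  vc=[17]
5: 0x399 (blk 57, set 1) → L1-HIT  vc=[17]
6: 0x39c (blk 57, set 1) → L1-HIT  vc=[17]
7: 0x39d (blk 57, set 1) → L1-HIT  vc=[17]
8: 0x3a9 (blk 58, set 2) → MISS  vc=[17]
9: 0x113 (blk 17, set 1) → VC-HIT  vc=[57]
10: 0xf1 (blk 15, set 7) → MISS  vc=[57, 23]
11: 0x17a (blk 23, set 7) → VC-HIT  vc=[57, 15]
12: 0xfd (blk 15, set 7) → VC-HIT  vc=[57, 23]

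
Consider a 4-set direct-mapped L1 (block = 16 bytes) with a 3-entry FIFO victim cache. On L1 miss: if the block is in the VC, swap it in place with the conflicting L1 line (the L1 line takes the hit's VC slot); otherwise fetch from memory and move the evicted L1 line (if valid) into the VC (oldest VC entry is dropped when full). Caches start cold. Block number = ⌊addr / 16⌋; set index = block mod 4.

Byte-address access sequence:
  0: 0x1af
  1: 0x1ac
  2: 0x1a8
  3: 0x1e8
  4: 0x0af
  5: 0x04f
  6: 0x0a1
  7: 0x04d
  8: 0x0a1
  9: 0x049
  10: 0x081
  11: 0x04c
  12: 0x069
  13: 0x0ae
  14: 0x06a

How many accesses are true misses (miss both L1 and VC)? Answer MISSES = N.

MISSES = 6

  [0] addr=0x1af blk=26 s=2: MISS | VC []
  [1] addr=0x1ac blk=26 s=2: L1-HIT | VC []
  [2] addr=0x1a8 blk=26 s=2: L1-HIT | VC []
  [3] addr=0x1e8 blk=30 s=2: MISS | VC [26]
  [4] addr=0xaf blk=10 s=2: MISS | VC [26, 30]
  [5] addr=0x4f blk=4 s=0: MISS | VC [26, 30]
  [6] addr=0xa1 blk=10 s=2: L1-HIT | VC [26, 30]
  [7] addr=0x4d blk=4 s=0: L1-HIT | VC [26, 30]
  [8] addr=0xa1 blk=10 s=2: L1-HIT | VC [26, 30]
  [9] addr=0x49 blk=4 s=0: L1-HIT | VC [26, 30]
  [10] addr=0x81 blk=8 s=0: MISS | VC [26, 30, 4]
  [11] addr=0x4c blk=4 s=0: VC-HIT | VC [26, 30, 8]
  [12] addr=0x69 blk=6 s=2: MISS | VC [30, 8, 10]
  [13] addr=0xae blk=10 s=2: VC-HIT | VC [30, 8, 6]
  [14] addr=0x6a blk=6 s=2: VC-HIT | VC [30, 8, 10]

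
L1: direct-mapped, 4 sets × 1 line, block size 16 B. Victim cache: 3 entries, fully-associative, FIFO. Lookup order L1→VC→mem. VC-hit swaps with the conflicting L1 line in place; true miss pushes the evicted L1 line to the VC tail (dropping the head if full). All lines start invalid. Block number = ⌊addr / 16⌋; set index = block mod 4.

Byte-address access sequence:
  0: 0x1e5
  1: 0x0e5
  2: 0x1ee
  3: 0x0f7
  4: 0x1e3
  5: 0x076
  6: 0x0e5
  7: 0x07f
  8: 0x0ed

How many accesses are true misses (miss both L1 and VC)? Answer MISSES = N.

  [0] addr=0x1e5 blk=30 s=2: MISS | VC []
  [1] addr=0xe5 blk=14 s=2: MISS | VC [30]
  [2] addr=0x1ee blk=30 s=2: VC-HIT | VC [14]
  [3] addr=0xf7 blk=15 s=3: MISS | VC [14]
  [4] addr=0x1e3 blk=30 s=2: L1-HIT | VC [14]
  [5] addr=0x76 blk=7 s=3: MISS | VC [14, 15]
  [6] addr=0xe5 blk=14 s=2: VC-HIT | VC [30, 15]
  [7] addr=0x7f blk=7 s=3: L1-HIT | VC [30, 15]
  [8] addr=0xed blk=14 s=2: L1-HIT | VC [30, 15]

MISSES = 4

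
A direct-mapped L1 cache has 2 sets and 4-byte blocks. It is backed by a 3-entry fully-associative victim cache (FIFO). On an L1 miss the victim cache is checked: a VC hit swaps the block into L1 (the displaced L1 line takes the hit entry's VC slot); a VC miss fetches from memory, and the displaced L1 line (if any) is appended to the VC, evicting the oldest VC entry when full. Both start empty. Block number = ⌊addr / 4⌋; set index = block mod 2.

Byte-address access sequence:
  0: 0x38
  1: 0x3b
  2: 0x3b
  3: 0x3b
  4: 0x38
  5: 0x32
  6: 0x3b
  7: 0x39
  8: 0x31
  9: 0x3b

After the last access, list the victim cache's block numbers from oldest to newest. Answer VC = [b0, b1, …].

VC = [12]

#0 0x38→b14/s0 MISS; vc=[]
#1 0x3b→b14/s0 L1-HIT; vc=[]
#2 0x3b→b14/s0 L1-HIT; vc=[]
#3 0x3b→b14/s0 L1-HIT; vc=[]
#4 0x38→b14/s0 L1-HIT; vc=[]
#5 0x32→b12/s0 MISS; vc=[14]
#6 0x3b→b14/s0 VC-HIT; vc=[12]
#7 0x39→b14/s0 L1-HIT; vc=[12]
#8 0x31→b12/s0 VC-HIT; vc=[14]
#9 0x3b→b14/s0 VC-HIT; vc=[12]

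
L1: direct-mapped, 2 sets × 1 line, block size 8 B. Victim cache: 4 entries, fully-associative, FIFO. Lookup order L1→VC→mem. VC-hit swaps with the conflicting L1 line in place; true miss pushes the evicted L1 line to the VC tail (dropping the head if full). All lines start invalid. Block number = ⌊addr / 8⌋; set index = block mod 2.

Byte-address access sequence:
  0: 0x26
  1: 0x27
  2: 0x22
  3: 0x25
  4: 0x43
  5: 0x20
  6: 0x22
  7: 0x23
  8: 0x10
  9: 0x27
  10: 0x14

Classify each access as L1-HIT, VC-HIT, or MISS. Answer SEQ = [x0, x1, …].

0: 0x26 (blk 4, set 0) → MISS  vc=[]
1: 0x27 (blk 4, set 0) → L1-HIT  vc=[]
2: 0x22 (blk 4, set 0) → L1-HIT  vc=[]
3: 0x25 (blk 4, set 0) → L1-HIT  vc=[]
4: 0x43 (blk 8, set 0) → MISS  vc=[4]
5: 0x20 (blk 4, set 0) → VC-HIT  vc=[8]
6: 0x22 (blk 4, set 0) → L1-HIT  vc=[8]
7: 0x23 (blk 4, set 0) → L1-HIT  vc=[8]
8: 0x10 (blk 2, set 0) → MISS  vc=[8, 4]
9: 0x27 (blk 4, set 0) → VC-HIT  vc=[8, 2]
10: 0x14 (blk 2, set 0) → VC-HIT  vc=[8, 4]

SEQ = [MISS, L1-HIT, L1-HIT, L1-HIT, MISS, VC-HIT, L1-HIT, L1-HIT, MISS, VC-HIT, VC-HIT]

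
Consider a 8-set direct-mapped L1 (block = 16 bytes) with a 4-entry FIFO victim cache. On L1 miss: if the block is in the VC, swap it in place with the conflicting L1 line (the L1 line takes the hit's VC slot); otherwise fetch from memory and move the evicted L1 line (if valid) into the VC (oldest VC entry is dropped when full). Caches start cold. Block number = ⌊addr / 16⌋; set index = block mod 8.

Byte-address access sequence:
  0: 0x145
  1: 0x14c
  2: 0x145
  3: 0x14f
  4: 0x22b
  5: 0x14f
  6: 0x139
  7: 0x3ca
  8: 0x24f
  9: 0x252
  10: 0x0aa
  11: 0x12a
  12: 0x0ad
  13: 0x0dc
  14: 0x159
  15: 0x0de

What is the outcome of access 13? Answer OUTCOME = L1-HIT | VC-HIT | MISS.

#0 0x145→b20/s4 MISS; vc=[]
#1 0x14c→b20/s4 L1-HIT; vc=[]
#2 0x145→b20/s4 L1-HIT; vc=[]
#3 0x14f→b20/s4 L1-HIT; vc=[]
#4 0x22b→b34/s2 MISS; vc=[]
#5 0x14f→b20/s4 L1-HIT; vc=[]
#6 0x139→b19/s3 MISS; vc=[]
#7 0x3ca→b60/s4 MISS; vc=[20]
#8 0x24f→b36/s4 MISS; vc=[20,60]
#9 0x252→b37/s5 MISS; vc=[20,60]
#10 0xaa→b10/s2 MISS; vc=[20,60,34]
#11 0x12a→b18/s2 MISS; vc=[20,60,34,10]
#12 0xad→b10/s2 VC-HIT; vc=[20,60,34,18]
#13 0xdc→b13/s5 MISS; vc=[60,34,18,37]
#14 0x159→b21/s5 MISS; vc=[34,18,37,13]
#15 0xde→b13/s5 VC-HIT; vc=[34,18,37,21]

OUTCOME = MISS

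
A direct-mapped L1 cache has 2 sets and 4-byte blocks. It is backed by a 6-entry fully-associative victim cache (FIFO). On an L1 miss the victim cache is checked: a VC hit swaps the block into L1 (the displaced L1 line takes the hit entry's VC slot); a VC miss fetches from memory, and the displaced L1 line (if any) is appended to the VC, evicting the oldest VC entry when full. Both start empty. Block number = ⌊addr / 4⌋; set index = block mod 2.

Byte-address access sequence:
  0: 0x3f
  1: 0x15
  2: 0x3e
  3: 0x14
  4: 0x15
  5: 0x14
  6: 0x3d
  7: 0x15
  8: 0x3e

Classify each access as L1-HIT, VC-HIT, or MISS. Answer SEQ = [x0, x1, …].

SEQ = [MISS, MISS, VC-HIT, VC-HIT, L1-HIT, L1-HIT, VC-HIT, VC-HIT, VC-HIT]

0: 0x3f (blk 15, set 1) → MISS  vc=[]
1: 0x15 (blk 5, set 1) → MISS  vc=[15]
2: 0x3e (blk 15, set 1) → VC-HIT  vc=[5]
3: 0x14 (blk 5, set 1) → VC-HIT  vc=[15]
4: 0x15 (blk 5, set 1) → L1-HIT  vc=[15]
5: 0x14 (blk 5, set 1) → L1-HIT  vc=[15]
6: 0x3d (blk 15, set 1) → VC-HIT  vc=[5]
7: 0x15 (blk 5, set 1) → VC-HIT  vc=[15]
8: 0x3e (blk 15, set 1) → VC-HIT  vc=[5]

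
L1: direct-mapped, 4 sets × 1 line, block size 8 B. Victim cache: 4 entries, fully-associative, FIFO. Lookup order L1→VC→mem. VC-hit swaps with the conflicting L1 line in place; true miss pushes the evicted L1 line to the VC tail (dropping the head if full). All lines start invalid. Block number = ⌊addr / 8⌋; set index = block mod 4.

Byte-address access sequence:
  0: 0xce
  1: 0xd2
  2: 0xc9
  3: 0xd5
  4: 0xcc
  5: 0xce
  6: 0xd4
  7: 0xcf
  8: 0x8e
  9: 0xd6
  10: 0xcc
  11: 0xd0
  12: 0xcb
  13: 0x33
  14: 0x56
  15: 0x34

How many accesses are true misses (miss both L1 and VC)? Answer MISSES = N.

#0 0xce→b25/s1 MISS; vc=[]
#1 0xd2→b26/s2 MISS; vc=[]
#2 0xc9→b25/s1 L1-HIT; vc=[]
#3 0xd5→b26/s2 L1-HIT; vc=[]
#4 0xcc→b25/s1 L1-HIT; vc=[]
#5 0xce→b25/s1 L1-HIT; vc=[]
#6 0xd4→b26/s2 L1-HIT; vc=[]
#7 0xcf→b25/s1 L1-HIT; vc=[]
#8 0x8e→b17/s1 MISS; vc=[25]
#9 0xd6→b26/s2 L1-HIT; vc=[25]
#10 0xcc→b25/s1 VC-HIT; vc=[17]
#11 0xd0→b26/s2 L1-HIT; vc=[17]
#12 0xcb→b25/s1 L1-HIT; vc=[17]
#13 0x33→b6/s2 MISS; vc=[17,26]
#14 0x56→b10/s2 MISS; vc=[17,26,6]
#15 0x34→b6/s2 VC-HIT; vc=[17,26,10]

MISSES = 5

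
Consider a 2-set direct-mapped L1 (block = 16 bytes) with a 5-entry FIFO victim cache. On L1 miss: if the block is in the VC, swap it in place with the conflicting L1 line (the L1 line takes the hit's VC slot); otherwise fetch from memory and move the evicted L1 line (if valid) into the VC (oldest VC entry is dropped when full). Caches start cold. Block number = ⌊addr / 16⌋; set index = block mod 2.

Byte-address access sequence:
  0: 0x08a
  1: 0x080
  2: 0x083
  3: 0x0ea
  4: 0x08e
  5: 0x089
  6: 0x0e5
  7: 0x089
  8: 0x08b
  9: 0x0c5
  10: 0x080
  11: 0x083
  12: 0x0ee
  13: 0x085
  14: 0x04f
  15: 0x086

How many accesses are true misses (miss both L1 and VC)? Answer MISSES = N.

MISSES = 4

#0 0x8a→b8/s0 MISS; vc=[]
#1 0x80→b8/s0 L1-HIT; vc=[]
#2 0x83→b8/s0 L1-HIT; vc=[]
#3 0xea→b14/s0 MISS; vc=[8]
#4 0x8e→b8/s0 VC-HIT; vc=[14]
#5 0x89→b8/s0 L1-HIT; vc=[14]
#6 0xe5→b14/s0 VC-HIT; vc=[8]
#7 0x89→b8/s0 VC-HIT; vc=[14]
#8 0x8b→b8/s0 L1-HIT; vc=[14]
#9 0xc5→b12/s0 MISS; vc=[14,8]
#10 0x80→b8/s0 VC-HIT; vc=[14,12]
#11 0x83→b8/s0 L1-HIT; vc=[14,12]
#12 0xee→b14/s0 VC-HIT; vc=[8,12]
#13 0x85→b8/s0 VC-HIT; vc=[14,12]
#14 0x4f→b4/s0 MISS; vc=[14,12,8]
#15 0x86→b8/s0 VC-HIT; vc=[14,12,4]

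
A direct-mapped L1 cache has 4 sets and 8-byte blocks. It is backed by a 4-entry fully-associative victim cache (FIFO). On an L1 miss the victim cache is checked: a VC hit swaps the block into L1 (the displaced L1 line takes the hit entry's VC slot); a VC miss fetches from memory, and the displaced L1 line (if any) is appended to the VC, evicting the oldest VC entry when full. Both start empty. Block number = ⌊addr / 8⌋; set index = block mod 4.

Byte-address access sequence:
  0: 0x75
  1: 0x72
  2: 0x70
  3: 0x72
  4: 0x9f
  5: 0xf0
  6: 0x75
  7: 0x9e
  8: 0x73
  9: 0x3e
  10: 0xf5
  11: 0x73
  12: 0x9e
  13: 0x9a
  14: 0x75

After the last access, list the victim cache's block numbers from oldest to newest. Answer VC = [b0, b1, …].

0: 0x75 (blk 14, set 2) → MISS  vc=[]
1: 0x72 (blk 14, set 2) → L1-HIT  vc=[]
2: 0x70 (blk 14, set 2) → L1-HIT  vc=[]
3: 0x72 (blk 14, set 2) → L1-HIT  vc=[]
4: 0x9f (blk 19, set 3) → MISS  vc=[]
5: 0xf0 (blk 30, set 2) → MISS  vc=[14]
6: 0x75 (blk 14, set 2) → VC-HIT  vc=[30]
7: 0x9e (blk 19, set 3) → L1-HIT  vc=[30]
8: 0x73 (blk 14, set 2) → L1-HIT  vc=[30]
9: 0x3e (blk 7, set 3) → MISS  vc=[30, 19]
10: 0xf5 (blk 30, set 2) → VC-HIT  vc=[14, 19]
11: 0x73 (blk 14, set 2) → VC-HIT  vc=[30, 19]
12: 0x9e (blk 19, set 3) → VC-HIT  vc=[30, 7]
13: 0x9a (blk 19, set 3) → L1-HIT  vc=[30, 7]
14: 0x75 (blk 14, set 2) → L1-HIT  vc=[30, 7]

VC = [30, 7]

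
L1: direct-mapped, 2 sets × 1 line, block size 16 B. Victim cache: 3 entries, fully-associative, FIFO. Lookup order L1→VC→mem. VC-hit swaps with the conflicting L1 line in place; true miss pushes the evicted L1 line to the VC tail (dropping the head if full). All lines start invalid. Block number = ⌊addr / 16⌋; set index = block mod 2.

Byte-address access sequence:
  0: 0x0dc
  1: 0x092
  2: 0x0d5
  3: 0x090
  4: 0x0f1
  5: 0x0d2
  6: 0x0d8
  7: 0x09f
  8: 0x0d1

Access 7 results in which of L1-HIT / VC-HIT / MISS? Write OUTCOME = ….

OUTCOME = VC-HIT

0: 0xdc (blk 13, set 1) → MISS  vc=[]
1: 0x92 (blk 9, set 1) → MISS  vc=[13]
2: 0xd5 (blk 13, set 1) → VC-HIT  vc=[9]
3: 0x90 (blk 9, set 1) → VC-HIT  vc=[13]
4: 0xf1 (blk 15, set 1) → MISS  vc=[13, 9]
5: 0xd2 (blk 13, set 1) → VC-HIT  vc=[15, 9]
6: 0xd8 (blk 13, set 1) → L1-HIT  vc=[15, 9]
7: 0x9f (blk 9, set 1) → VC-HIT  vc=[15, 13]
8: 0xd1 (blk 13, set 1) → VC-HIT  vc=[15, 9]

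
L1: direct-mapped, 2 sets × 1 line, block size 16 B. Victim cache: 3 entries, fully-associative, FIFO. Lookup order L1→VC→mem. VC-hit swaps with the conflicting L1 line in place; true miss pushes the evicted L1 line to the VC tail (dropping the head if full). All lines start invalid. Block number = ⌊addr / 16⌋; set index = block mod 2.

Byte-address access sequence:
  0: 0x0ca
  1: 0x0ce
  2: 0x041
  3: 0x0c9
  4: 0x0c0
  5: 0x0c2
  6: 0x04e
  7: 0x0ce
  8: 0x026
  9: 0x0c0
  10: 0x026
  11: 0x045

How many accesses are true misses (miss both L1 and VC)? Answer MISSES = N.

0: 0xca (blk 12, set 0) → MISS  vc=[]
1: 0xce (blk 12, set 0) → L1-HIT  vc=[]
2: 0x41 (blk 4, set 0) → MISS  vc=[12]
3: 0xc9 (blk 12, set 0) → VC-HIT  vc=[4]
4: 0xc0 (blk 12, set 0) → L1-HIT  vc=[4]
5: 0xc2 (blk 12, set 0) → L1-HIT  vc=[4]
6: 0x4e (blk 4, set 0) → VC-HIT  vc=[12]
7: 0xce (blk 12, set 0) → VC-HIT  vc=[4]
8: 0x26 (blk 2, set 0) → MISS  vc=[4, 12]
9: 0xc0 (blk 12, set 0) → VC-HIT  vc=[4, 2]
10: 0x26 (blk 2, set 0) → VC-HIT  vc=[4, 12]
11: 0x45 (blk 4, set 0) → VC-HIT  vc=[2, 12]

MISSES = 3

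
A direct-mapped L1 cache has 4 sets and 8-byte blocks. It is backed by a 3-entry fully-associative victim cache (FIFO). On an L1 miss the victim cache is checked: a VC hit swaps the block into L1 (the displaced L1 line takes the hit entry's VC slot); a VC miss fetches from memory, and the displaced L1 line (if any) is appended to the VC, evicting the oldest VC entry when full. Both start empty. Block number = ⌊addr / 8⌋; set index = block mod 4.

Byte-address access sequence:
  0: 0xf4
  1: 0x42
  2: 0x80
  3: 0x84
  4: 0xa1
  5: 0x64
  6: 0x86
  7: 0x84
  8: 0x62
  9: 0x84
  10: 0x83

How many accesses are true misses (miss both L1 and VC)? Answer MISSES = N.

0: 0xf4 (blk 30, set 2) → MISS  vc=[]
1: 0x42 (blk 8, set 0) → MISS  vc=[]
2: 0x80 (blk 16, set 0) → MISS  vc=[8]
3: 0x84 (blk 16, set 0) → L1-HIT  vc=[8]
4: 0xa1 (blk 20, set 0) → MISS  vc=[8, 16]
5: 0x64 (blk 12, set 0) → MISS  vc=[8, 16, 20]
6: 0x86 (blk 16, set 0) → VC-HIT  vc=[8, 12, 20]
7: 0x84 (blk 16, set 0) → L1-HIT  vc=[8, 12, 20]
8: 0x62 (blk 12, set 0) → VC-HIT  vc=[8, 16, 20]
9: 0x84 (blk 16, set 0) → VC-HIT  vc=[8, 12, 20]
10: 0x83 (blk 16, set 0) → L1-HIT  vc=[8, 12, 20]

MISSES = 5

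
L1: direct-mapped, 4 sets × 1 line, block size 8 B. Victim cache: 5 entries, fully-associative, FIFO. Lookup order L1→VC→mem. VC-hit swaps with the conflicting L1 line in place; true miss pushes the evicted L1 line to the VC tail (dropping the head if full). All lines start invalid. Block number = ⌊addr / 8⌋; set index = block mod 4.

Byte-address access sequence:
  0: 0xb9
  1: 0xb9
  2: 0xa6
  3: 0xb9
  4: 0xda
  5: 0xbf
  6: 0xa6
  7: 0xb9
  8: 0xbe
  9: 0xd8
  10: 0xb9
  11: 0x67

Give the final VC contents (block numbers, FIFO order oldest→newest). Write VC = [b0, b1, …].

VC = [27, 20]

  [0] addr=0xb9 blk=23 s=3: MISS | VC []
  [1] addr=0xb9 blk=23 s=3: L1-HIT | VC []
  [2] addr=0xa6 blk=20 s=0: MISS | VC []
  [3] addr=0xb9 blk=23 s=3: L1-HIT | VC []
  [4] addr=0xda blk=27 s=3: MISS | VC [23]
  [5] addr=0xbf blk=23 s=3: VC-HIT | VC [27]
  [6] addr=0xa6 blk=20 s=0: L1-HIT | VC [27]
  [7] addr=0xb9 blk=23 s=3: L1-HIT | VC [27]
  [8] addr=0xbe blk=23 s=3: L1-HIT | VC [27]
  [9] addr=0xd8 blk=27 s=3: VC-HIT | VC [23]
  [10] addr=0xb9 blk=23 s=3: VC-HIT | VC [27]
  [11] addr=0x67 blk=12 s=0: MISS | VC [27, 20]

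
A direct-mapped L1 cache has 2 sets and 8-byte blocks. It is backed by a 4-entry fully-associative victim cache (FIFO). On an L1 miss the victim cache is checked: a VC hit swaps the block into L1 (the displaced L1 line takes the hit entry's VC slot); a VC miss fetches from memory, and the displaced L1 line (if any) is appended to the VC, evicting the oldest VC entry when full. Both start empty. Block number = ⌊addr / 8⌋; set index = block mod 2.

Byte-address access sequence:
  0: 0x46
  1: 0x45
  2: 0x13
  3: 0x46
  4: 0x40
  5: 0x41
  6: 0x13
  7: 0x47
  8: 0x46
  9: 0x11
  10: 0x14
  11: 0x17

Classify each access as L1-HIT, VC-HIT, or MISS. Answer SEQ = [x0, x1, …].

#0 0x46→b8/s0 MISS; vc=[]
#1 0x45→b8/s0 L1-HIT; vc=[]
#2 0x13→b2/s0 MISS; vc=[8]
#3 0x46→b8/s0 VC-HIT; vc=[2]
#4 0x40→b8/s0 L1-HIT; vc=[2]
#5 0x41→b8/s0 L1-HIT; vc=[2]
#6 0x13→b2/s0 VC-HIT; vc=[8]
#7 0x47→b8/s0 VC-HIT; vc=[2]
#8 0x46→b8/s0 L1-HIT; vc=[2]
#9 0x11→b2/s0 VC-HIT; vc=[8]
#10 0x14→b2/s0 L1-HIT; vc=[8]
#11 0x17→b2/s0 L1-HIT; vc=[8]

SEQ = [MISS, L1-HIT, MISS, VC-HIT, L1-HIT, L1-HIT, VC-HIT, VC-HIT, L1-HIT, VC-HIT, L1-HIT, L1-HIT]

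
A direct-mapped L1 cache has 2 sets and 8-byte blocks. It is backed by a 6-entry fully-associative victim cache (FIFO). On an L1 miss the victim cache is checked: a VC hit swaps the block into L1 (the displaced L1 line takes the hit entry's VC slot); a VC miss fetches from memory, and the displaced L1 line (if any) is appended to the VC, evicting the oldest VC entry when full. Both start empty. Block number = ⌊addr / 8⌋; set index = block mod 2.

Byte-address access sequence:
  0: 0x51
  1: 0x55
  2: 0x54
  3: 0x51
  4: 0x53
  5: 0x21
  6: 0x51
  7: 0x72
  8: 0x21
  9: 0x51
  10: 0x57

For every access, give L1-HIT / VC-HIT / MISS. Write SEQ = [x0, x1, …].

#0 0x51→b10/s0 MISS; vc=[]
#1 0x55→b10/s0 L1-HIT; vc=[]
#2 0x54→b10/s0 L1-HIT; vc=[]
#3 0x51→b10/s0 L1-HIT; vc=[]
#4 0x53→b10/s0 L1-HIT; vc=[]
#5 0x21→b4/s0 MISS; vc=[10]
#6 0x51→b10/s0 VC-HIT; vc=[4]
#7 0x72→b14/s0 MISS; vc=[4,10]
#8 0x21→b4/s0 VC-HIT; vc=[14,10]
#9 0x51→b10/s0 VC-HIT; vc=[14,4]
#10 0x57→b10/s0 L1-HIT; vc=[14,4]

SEQ = [MISS, L1-HIT, L1-HIT, L1-HIT, L1-HIT, MISS, VC-HIT, MISS, VC-HIT, VC-HIT, L1-HIT]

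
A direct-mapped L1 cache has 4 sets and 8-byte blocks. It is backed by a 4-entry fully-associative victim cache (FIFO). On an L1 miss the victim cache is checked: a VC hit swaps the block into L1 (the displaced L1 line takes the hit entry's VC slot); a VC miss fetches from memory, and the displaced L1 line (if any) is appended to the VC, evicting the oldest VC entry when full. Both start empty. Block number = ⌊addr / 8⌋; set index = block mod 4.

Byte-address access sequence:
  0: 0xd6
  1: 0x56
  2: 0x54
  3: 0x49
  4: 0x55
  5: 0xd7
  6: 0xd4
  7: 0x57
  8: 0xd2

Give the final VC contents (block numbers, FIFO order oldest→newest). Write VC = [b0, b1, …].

#0 0xd6→b26/s2 MISS; vc=[]
#1 0x56→b10/s2 MISS; vc=[26]
#2 0x54→b10/s2 L1-HIT; vc=[26]
#3 0x49→b9/s1 MISS; vc=[26]
#4 0x55→b10/s2 L1-HIT; vc=[26]
#5 0xd7→b26/s2 VC-HIT; vc=[10]
#6 0xd4→b26/s2 L1-HIT; vc=[10]
#7 0x57→b10/s2 VC-HIT; vc=[26]
#8 0xd2→b26/s2 VC-HIT; vc=[10]

VC = [10]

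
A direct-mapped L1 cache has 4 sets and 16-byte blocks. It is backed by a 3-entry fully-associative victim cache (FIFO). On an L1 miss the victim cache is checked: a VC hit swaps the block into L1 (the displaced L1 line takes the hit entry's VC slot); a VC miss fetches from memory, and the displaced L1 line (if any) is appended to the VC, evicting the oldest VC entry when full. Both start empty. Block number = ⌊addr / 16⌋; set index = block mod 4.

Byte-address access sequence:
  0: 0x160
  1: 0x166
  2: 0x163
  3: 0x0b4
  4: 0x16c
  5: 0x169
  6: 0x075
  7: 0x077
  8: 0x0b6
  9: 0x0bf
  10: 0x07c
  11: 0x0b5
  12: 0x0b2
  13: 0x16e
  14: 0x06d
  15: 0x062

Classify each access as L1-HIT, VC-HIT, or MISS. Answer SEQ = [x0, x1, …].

SEQ = [MISS, L1-HIT, L1-HIT, MISS, L1-HIT, L1-HIT, MISS, L1-HIT, VC-HIT, L1-HIT, VC-HIT, VC-HIT, L1-HIT, L1-HIT, MISS, L1-HIT]

  [0] addr=0x160 blk=22 s=2: MISS | VC []
  [1] addr=0x166 blk=22 s=2: L1-HIT | VC []
  [2] addr=0x163 blk=22 s=2: L1-HIT | VC []
  [3] addr=0xb4 blk=11 s=3: MISS | VC []
  [4] addr=0x16c blk=22 s=2: L1-HIT | VC []
  [5] addr=0x169 blk=22 s=2: L1-HIT | VC []
  [6] addr=0x75 blk=7 s=3: MISS | VC [11]
  [7] addr=0x77 blk=7 s=3: L1-HIT | VC [11]
  [8] addr=0xb6 blk=11 s=3: VC-HIT | VC [7]
  [9] addr=0xbf blk=11 s=3: L1-HIT | VC [7]
  [10] addr=0x7c blk=7 s=3: VC-HIT | VC [11]
  [11] addr=0xb5 blk=11 s=3: VC-HIT | VC [7]
  [12] addr=0xb2 blk=11 s=3: L1-HIT | VC [7]
  [13] addr=0x16e blk=22 s=2: L1-HIT | VC [7]
  [14] addr=0x6d blk=6 s=2: MISS | VC [7, 22]
  [15] addr=0x62 blk=6 s=2: L1-HIT | VC [7, 22]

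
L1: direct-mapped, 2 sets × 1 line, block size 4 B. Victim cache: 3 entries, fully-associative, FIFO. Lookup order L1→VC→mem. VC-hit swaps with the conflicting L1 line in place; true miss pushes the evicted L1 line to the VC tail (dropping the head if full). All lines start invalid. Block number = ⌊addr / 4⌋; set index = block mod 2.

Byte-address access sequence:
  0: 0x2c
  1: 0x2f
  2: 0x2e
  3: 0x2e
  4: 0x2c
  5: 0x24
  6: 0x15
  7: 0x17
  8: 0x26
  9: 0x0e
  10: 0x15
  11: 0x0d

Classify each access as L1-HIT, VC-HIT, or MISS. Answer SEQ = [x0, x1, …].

  [0] addr=0x2c blk=11 s=1: MISS | VC []
  [1] addr=0x2f blk=11 s=1: L1-HIT | VC []
  [2] addr=0x2e blk=11 s=1: L1-HIT | VC []
  [3] addr=0x2e blk=11 s=1: L1-HIT | VC []
  [4] addr=0x2c blk=11 s=1: L1-HIT | VC []
  [5] addr=0x24 blk=9 s=1: MISS | VC [11]
  [6] addr=0x15 blk=5 s=1: MISS | VC [11, 9]
  [7] addr=0x17 blk=5 s=1: L1-HIT | VC [11, 9]
  [8] addr=0x26 blk=9 s=1: VC-HIT | VC [11, 5]
  [9] addr=0xe blk=3 s=1: MISS | VC [11, 5, 9]
  [10] addr=0x15 blk=5 s=1: VC-HIT | VC [11, 3, 9]
  [11] addr=0xd blk=3 s=1: VC-HIT | VC [11, 5, 9]

SEQ = [MISS, L1-HIT, L1-HIT, L1-HIT, L1-HIT, MISS, MISS, L1-HIT, VC-HIT, MISS, VC-HIT, VC-HIT]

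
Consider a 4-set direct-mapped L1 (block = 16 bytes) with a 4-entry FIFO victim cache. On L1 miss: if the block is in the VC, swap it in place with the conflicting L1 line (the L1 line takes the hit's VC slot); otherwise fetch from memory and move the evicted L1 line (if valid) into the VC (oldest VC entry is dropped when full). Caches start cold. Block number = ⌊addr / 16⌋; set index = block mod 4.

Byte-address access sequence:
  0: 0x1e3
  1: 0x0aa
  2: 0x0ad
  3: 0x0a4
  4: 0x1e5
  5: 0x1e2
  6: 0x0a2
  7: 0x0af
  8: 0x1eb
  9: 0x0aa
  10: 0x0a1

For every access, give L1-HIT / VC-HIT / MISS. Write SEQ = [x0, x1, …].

SEQ = [MISS, MISS, L1-HIT, L1-HIT, VC-HIT, L1-HIT, VC-HIT, L1-HIT, VC-HIT, VC-HIT, L1-HIT]

  [0] addr=0x1e3 blk=30 s=2: MISS | VC []
  [1] addr=0xaa blk=10 s=2: MISS | VC [30]
  [2] addr=0xad blk=10 s=2: L1-HIT | VC [30]
  [3] addr=0xa4 blk=10 s=2: L1-HIT | VC [30]
  [4] addr=0x1e5 blk=30 s=2: VC-HIT | VC [10]
  [5] addr=0x1e2 blk=30 s=2: L1-HIT | VC [10]
  [6] addr=0xa2 blk=10 s=2: VC-HIT | VC [30]
  [7] addr=0xaf blk=10 s=2: L1-HIT | VC [30]
  [8] addr=0x1eb blk=30 s=2: VC-HIT | VC [10]
  [9] addr=0xaa blk=10 s=2: VC-HIT | VC [30]
  [10] addr=0xa1 blk=10 s=2: L1-HIT | VC [30]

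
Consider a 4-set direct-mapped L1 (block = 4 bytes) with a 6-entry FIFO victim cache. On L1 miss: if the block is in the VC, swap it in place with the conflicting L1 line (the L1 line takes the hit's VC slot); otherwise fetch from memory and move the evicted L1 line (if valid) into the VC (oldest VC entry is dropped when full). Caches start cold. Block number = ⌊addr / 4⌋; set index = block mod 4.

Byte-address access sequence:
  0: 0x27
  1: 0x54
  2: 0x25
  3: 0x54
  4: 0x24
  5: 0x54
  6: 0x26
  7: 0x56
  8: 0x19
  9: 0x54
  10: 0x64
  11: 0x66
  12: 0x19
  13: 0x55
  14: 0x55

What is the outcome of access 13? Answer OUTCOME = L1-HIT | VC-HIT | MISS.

OUTCOME = VC-HIT

  [0] addr=0x27 blk=9 s=1: MISS | VC []
  [1] addr=0x54 blk=21 s=1: MISS | VC [9]
  [2] addr=0x25 blk=9 s=1: VC-HIT | VC [21]
  [3] addr=0x54 blk=21 s=1: VC-HIT | VC [9]
  [4] addr=0x24 blk=9 s=1: VC-HIT | VC [21]
  [5] addr=0x54 blk=21 s=1: VC-HIT | VC [9]
  [6] addr=0x26 blk=9 s=1: VC-HIT | VC [21]
  [7] addr=0x56 blk=21 s=1: VC-HIT | VC [9]
  [8] addr=0x19 blk=6 s=2: MISS | VC [9]
  [9] addr=0x54 blk=21 s=1: L1-HIT | VC [9]
  [10] addr=0x64 blk=25 s=1: MISS | VC [9, 21]
  [11] addr=0x66 blk=25 s=1: L1-HIT | VC [9, 21]
  [12] addr=0x19 blk=6 s=2: L1-HIT | VC [9, 21]
  [13] addr=0x55 blk=21 s=1: VC-HIT | VC [9, 25]
  [14] addr=0x55 blk=21 s=1: L1-HIT | VC [9, 25]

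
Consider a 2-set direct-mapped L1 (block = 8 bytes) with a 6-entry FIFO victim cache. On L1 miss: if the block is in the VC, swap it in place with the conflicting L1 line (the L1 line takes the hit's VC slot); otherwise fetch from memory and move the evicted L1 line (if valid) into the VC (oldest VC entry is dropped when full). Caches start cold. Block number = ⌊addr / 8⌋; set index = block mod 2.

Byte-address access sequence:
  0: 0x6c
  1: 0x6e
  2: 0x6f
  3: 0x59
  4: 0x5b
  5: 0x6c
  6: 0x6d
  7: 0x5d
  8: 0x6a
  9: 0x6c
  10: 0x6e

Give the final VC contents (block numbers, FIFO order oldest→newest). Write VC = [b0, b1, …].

VC = [11]

0: 0x6c (blk 13, set 1) → MISS  vc=[]
1: 0x6e (blk 13, set 1) → L1-HIT  vc=[]
2: 0x6f (blk 13, set 1) → L1-HIT  vc=[]
3: 0x59 (blk 11, set 1) → MISS  vc=[13]
4: 0x5b (blk 11, set 1) → L1-HIT  vc=[13]
5: 0x6c (blk 13, set 1) → VC-HIT  vc=[11]
6: 0x6d (blk 13, set 1) → L1-HIT  vc=[11]
7: 0x5d (blk 11, set 1) → VC-HIT  vc=[13]
8: 0x6a (blk 13, set 1) → VC-HIT  vc=[11]
9: 0x6c (blk 13, set 1) → L1-HIT  vc=[11]
10: 0x6e (blk 13, set 1) → L1-HIT  vc=[11]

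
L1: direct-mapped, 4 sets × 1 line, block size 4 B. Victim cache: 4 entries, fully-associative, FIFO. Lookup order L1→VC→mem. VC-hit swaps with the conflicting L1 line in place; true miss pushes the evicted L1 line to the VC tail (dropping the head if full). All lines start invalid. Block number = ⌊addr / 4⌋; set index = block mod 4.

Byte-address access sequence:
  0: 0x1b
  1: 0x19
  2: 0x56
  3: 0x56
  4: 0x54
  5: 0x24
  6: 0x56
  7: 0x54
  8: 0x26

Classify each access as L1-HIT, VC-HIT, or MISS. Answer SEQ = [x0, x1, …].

SEQ = [MISS, L1-HIT, MISS, L1-HIT, L1-HIT, MISS, VC-HIT, L1-HIT, VC-HIT]

0: 0x1b (blk 6, set 2) → MISS  vc=[]
1: 0x19 (blk 6, set 2) → L1-HIT  vc=[]
2: 0x56 (blk 21, set 1) → MISS  vc=[]
3: 0x56 (blk 21, set 1) → L1-HIT  vc=[]
4: 0x54 (blk 21, set 1) → L1-HIT  vc=[]
5: 0x24 (blk 9, set 1) → MISS  vc=[21]
6: 0x56 (blk 21, set 1) → VC-HIT  vc=[9]
7: 0x54 (blk 21, set 1) → L1-HIT  vc=[9]
8: 0x26 (blk 9, set 1) → VC-HIT  vc=[21]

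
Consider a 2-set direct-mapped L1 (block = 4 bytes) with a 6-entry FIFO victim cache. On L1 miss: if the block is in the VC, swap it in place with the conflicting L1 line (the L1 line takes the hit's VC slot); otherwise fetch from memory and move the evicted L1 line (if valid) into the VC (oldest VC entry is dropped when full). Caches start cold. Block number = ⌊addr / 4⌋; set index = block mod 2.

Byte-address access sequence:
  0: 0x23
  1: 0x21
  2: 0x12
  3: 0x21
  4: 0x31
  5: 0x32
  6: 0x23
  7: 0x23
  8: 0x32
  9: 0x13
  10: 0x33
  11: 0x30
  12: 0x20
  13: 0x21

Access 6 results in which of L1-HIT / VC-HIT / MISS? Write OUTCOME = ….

OUTCOME = VC-HIT

0: 0x23 (blk 8, set 0) → MISS  vc=[]
1: 0x21 (blk 8, set 0) → L1-HIT  vc=[]
2: 0x12 (blk 4, set 0) → MISS  vc=[8]
3: 0x21 (blk 8, set 0) → VC-HIT  vc=[4]
4: 0x31 (blk 12, set 0) → MISS  vc=[4, 8]
5: 0x32 (blk 12, set 0) → L1-HIT  vc=[4, 8]
6: 0x23 (blk 8, set 0) → VC-HIT  vc=[4, 12]
7: 0x23 (blk 8, set 0) → L1-HIT  vc=[4, 12]
8: 0x32 (blk 12, set 0) → VC-HIT  vc=[4, 8]
9: 0x13 (blk 4, set 0) → VC-HIT  vc=[12, 8]
10: 0x33 (blk 12, set 0) → VC-HIT  vc=[4, 8]
11: 0x30 (blk 12, set 0) → L1-HIT  vc=[4, 8]
12: 0x20 (blk 8, set 0) → VC-HIT  vc=[4, 12]
13: 0x21 (blk 8, set 0) → L1-HIT  vc=[4, 12]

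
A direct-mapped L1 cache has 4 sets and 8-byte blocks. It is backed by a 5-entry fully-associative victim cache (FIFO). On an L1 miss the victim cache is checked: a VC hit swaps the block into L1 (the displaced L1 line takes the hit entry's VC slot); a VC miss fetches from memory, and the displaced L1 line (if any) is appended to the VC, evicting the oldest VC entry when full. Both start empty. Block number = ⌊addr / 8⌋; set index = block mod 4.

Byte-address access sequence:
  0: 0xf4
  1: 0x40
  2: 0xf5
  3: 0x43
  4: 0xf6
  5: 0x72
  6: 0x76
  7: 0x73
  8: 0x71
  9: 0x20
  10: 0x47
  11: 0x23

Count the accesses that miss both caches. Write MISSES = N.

MISSES = 4

  [0] addr=0xf4 blk=30 s=2: MISS | VC []
  [1] addr=0x40 blk=8 s=0: MISS | VC []
  [2] addr=0xf5 blk=30 s=2: L1-HIT | VC []
  [3] addr=0x43 blk=8 s=0: L1-HIT | VC []
  [4] addr=0xf6 blk=30 s=2: L1-HIT | VC []
  [5] addr=0x72 blk=14 s=2: MISS | VC [30]
  [6] addr=0x76 blk=14 s=2: L1-HIT | VC [30]
  [7] addr=0x73 blk=14 s=2: L1-HIT | VC [30]
  [8] addr=0x71 blk=14 s=2: L1-HIT | VC [30]
  [9] addr=0x20 blk=4 s=0: MISS | VC [30, 8]
  [10] addr=0x47 blk=8 s=0: VC-HIT | VC [30, 4]
  [11] addr=0x23 blk=4 s=0: VC-HIT | VC [30, 8]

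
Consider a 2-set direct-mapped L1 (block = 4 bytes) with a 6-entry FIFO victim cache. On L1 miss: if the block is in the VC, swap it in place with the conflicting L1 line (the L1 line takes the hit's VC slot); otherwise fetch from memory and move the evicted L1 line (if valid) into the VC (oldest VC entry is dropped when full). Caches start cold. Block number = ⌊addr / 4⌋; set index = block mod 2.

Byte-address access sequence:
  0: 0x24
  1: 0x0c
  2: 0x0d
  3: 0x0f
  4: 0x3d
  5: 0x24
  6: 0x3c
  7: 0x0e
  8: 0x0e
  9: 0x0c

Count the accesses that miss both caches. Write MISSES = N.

MISSES = 3

  [0] addr=0x24 blk=9 s=1: MISS | VC []
  [1] addr=0xc blk=3 s=1: MISS | VC [9]
  [2] addr=0xd blk=3 s=1: L1-HIT | VC [9]
  [3] addr=0xf blk=3 s=1: L1-HIT | VC [9]
  [4] addr=0x3d blk=15 s=1: MISS | VC [9, 3]
  [5] addr=0x24 blk=9 s=1: VC-HIT | VC [15, 3]
  [6] addr=0x3c blk=15 s=1: VC-HIT | VC [9, 3]
  [7] addr=0xe blk=3 s=1: VC-HIT | VC [9, 15]
  [8] addr=0xe blk=3 s=1: L1-HIT | VC [9, 15]
  [9] addr=0xc blk=3 s=1: L1-HIT | VC [9, 15]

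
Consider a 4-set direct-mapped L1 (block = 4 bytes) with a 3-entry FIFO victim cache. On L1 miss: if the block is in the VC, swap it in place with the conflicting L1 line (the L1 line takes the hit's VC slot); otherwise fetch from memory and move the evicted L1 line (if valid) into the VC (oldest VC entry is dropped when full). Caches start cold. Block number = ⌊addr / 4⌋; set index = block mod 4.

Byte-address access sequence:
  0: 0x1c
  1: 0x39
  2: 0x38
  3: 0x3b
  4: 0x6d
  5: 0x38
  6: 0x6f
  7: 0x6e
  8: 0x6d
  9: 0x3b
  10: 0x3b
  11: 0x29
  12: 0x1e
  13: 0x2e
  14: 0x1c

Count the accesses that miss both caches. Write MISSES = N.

MISSES = 5

#0 0x1c→b7/s3 MISS; vc=[]
#1 0x39→b14/s2 MISS; vc=[]
#2 0x38→b14/s2 L1-HIT; vc=[]
#3 0x3b→b14/s2 L1-HIT; vc=[]
#4 0x6d→b27/s3 MISS; vc=[7]
#5 0x38→b14/s2 L1-HIT; vc=[7]
#6 0x6f→b27/s3 L1-HIT; vc=[7]
#7 0x6e→b27/s3 L1-HIT; vc=[7]
#8 0x6d→b27/s3 L1-HIT; vc=[7]
#9 0x3b→b14/s2 L1-HIT; vc=[7]
#10 0x3b→b14/s2 L1-HIT; vc=[7]
#11 0x29→b10/s2 MISS; vc=[7,14]
#12 0x1e→b7/s3 VC-HIT; vc=[27,14]
#13 0x2e→b11/s3 MISS; vc=[27,14,7]
#14 0x1c→b7/s3 VC-HIT; vc=[27,14,11]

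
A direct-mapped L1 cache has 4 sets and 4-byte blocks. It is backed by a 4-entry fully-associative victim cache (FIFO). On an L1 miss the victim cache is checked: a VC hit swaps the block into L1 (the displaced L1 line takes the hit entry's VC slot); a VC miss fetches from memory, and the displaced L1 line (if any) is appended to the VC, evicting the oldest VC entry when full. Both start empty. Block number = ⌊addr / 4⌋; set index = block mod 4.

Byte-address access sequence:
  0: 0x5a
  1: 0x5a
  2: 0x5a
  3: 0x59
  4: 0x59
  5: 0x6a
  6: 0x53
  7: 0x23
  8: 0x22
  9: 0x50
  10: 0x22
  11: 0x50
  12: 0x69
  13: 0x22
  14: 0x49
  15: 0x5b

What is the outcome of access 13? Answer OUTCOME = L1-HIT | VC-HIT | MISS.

OUTCOME = VC-HIT

0: 0x5a (blk 22, set 2) → MISS  vc=[]
1: 0x5a (blk 22, set 2) → L1-HIT  vc=[]
2: 0x5a (blk 22, set 2) → L1-HIT  vc=[]
3: 0x59 (blk 22, set 2) → L1-HIT  vc=[]
4: 0x59 (blk 22, set 2) → L1-HIT  vc=[]
5: 0x6a (blk 26, set 2) → MISS  vc=[22]
6: 0x53 (blk 20, set 0) → MISS  vc=[22]
7: 0x23 (blk 8, set 0) → MISS  vc=[22, 20]
8: 0x22 (blk 8, set 0) → L1-HIT  vc=[22, 20]
9: 0x50 (blk 20, set 0) → VC-HIT  vc=[22, 8]
10: 0x22 (blk 8, set 0) → VC-HIT  vc=[22, 20]
11: 0x50 (blk 20, set 0) → VC-HIT  vc=[22, 8]
12: 0x69 (blk 26, set 2) → L1-HIT  vc=[22, 8]
13: 0x22 (blk 8, set 0) → VC-HIT  vc=[22, 20]
14: 0x49 (blk 18, set 2) → MISS  vc=[22, 20, 26]
15: 0x5b (blk 22, set 2) → VC-HIT  vc=[18, 20, 26]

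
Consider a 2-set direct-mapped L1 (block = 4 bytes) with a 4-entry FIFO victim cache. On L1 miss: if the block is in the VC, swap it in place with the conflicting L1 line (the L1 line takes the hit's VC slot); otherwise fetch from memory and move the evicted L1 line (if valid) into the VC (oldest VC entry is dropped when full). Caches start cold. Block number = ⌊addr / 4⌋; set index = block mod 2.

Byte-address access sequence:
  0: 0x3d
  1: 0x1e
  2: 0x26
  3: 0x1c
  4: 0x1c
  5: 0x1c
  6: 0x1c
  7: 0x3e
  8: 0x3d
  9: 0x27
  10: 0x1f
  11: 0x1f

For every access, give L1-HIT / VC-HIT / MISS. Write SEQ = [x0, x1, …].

SEQ = [MISS, MISS, MISS, VC-HIT, L1-HIT, L1-HIT, L1-HIT, VC-HIT, L1-HIT, VC-HIT, VC-HIT, L1-HIT]

#0 0x3d→b15/s1 MISS; vc=[]
#1 0x1e→b7/s1 MISS; vc=[15]
#2 0x26→b9/s1 MISS; vc=[15,7]
#3 0x1c→b7/s1 VC-HIT; vc=[15,9]
#4 0x1c→b7/s1 L1-HIT; vc=[15,9]
#5 0x1c→b7/s1 L1-HIT; vc=[15,9]
#6 0x1c→b7/s1 L1-HIT; vc=[15,9]
#7 0x3e→b15/s1 VC-HIT; vc=[7,9]
#8 0x3d→b15/s1 L1-HIT; vc=[7,9]
#9 0x27→b9/s1 VC-HIT; vc=[7,15]
#10 0x1f→b7/s1 VC-HIT; vc=[9,15]
#11 0x1f→b7/s1 L1-HIT; vc=[9,15]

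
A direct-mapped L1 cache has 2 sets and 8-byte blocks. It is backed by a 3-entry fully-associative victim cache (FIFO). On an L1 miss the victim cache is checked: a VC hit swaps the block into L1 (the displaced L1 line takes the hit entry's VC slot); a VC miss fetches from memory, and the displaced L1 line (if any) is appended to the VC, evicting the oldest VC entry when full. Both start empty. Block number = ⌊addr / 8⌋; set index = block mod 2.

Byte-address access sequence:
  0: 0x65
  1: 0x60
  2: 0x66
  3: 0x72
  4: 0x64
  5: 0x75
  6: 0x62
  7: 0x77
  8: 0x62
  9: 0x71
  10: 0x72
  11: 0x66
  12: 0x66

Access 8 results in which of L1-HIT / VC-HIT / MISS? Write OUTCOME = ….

#0 0x65→b12/s0 MISS; vc=[]
#1 0x60→b12/s0 L1-HIT; vc=[]
#2 0x66→b12/s0 L1-HIT; vc=[]
#3 0x72→b14/s0 MISS; vc=[12]
#4 0x64→b12/s0 VC-HIT; vc=[14]
#5 0x75→b14/s0 VC-HIT; vc=[12]
#6 0x62→b12/s0 VC-HIT; vc=[14]
#7 0x77→b14/s0 VC-HIT; vc=[12]
#8 0x62→b12/s0 VC-HIT; vc=[14]
#9 0x71→b14/s0 VC-HIT; vc=[12]
#10 0x72→b14/s0 L1-HIT; vc=[12]
#11 0x66→b12/s0 VC-HIT; vc=[14]
#12 0x66→b12/s0 L1-HIT; vc=[14]

OUTCOME = VC-HIT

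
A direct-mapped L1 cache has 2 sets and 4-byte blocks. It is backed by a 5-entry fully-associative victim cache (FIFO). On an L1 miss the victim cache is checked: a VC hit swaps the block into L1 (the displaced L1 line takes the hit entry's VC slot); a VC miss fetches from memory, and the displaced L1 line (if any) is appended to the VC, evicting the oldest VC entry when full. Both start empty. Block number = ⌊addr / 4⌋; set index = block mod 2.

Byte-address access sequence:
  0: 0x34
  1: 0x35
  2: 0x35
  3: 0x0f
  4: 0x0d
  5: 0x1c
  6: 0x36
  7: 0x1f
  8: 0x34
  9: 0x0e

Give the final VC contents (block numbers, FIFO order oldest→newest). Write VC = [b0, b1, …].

VC = [7, 13]

#0 0x34→b13/s1 MISS; vc=[]
#1 0x35→b13/s1 L1-HIT; vc=[]
#2 0x35→b13/s1 L1-HIT; vc=[]
#3 0xf→b3/s1 MISS; vc=[13]
#4 0xd→b3/s1 L1-HIT; vc=[13]
#5 0x1c→b7/s1 MISS; vc=[13,3]
#6 0x36→b13/s1 VC-HIT; vc=[7,3]
#7 0x1f→b7/s1 VC-HIT; vc=[13,3]
#8 0x34→b13/s1 VC-HIT; vc=[7,3]
#9 0xe→b3/s1 VC-HIT; vc=[7,13]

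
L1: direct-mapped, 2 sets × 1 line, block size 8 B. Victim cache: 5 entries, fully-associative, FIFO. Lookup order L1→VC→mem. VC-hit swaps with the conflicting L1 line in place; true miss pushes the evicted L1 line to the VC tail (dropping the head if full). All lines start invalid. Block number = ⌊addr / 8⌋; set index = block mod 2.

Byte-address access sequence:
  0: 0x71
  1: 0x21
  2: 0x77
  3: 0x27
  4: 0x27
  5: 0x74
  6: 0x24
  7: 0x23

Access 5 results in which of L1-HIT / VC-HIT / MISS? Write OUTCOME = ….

  [0] addr=0x71 blk=14 s=0: MISS | VC []
  [1] addr=0x21 blk=4 s=0: MISS | VC [14]
  [2] addr=0x77 blk=14 s=0: VC-HIT | VC [4]
  [3] addr=0x27 blk=4 s=0: VC-HIT | VC [14]
  [4] addr=0x27 blk=4 s=0: L1-HIT | VC [14]
  [5] addr=0x74 blk=14 s=0: VC-HIT | VC [4]
  [6] addr=0x24 blk=4 s=0: VC-HIT | VC [14]
  [7] addr=0x23 blk=4 s=0: L1-HIT | VC [14]

OUTCOME = VC-HIT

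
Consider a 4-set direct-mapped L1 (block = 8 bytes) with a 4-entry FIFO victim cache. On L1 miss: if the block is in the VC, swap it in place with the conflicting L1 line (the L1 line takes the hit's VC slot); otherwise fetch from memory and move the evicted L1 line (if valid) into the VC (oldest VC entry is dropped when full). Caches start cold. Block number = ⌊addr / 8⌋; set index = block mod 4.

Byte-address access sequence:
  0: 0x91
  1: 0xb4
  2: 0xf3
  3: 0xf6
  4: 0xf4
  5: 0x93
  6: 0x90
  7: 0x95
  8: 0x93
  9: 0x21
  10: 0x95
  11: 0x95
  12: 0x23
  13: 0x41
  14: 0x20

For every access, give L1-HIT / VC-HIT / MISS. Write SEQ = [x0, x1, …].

SEQ = [MISS, MISS, MISS, L1-HIT, L1-HIT, VC-HIT, L1-HIT, L1-HIT, L1-HIT, MISS, L1-HIT, L1-HIT, L1-HIT, MISS, VC-HIT]

0: 0x91 (blk 18, set 2) → MISS  vc=[]
1: 0xb4 (blk 22, set 2) → MISS  vc=[18]
2: 0xf3 (blk 30, set 2) → MISS  vc=[18, 22]
3: 0xf6 (blk 30, set 2) → L1-HIT  vc=[18, 22]
4: 0xf4 (blk 30, set 2) → L1-HIT  vc=[18, 22]
5: 0x93 (blk 18, set 2) → VC-HIT  vc=[30, 22]
6: 0x90 (blk 18, set 2) → L1-HIT  vc=[30, 22]
7: 0x95 (blk 18, set 2) → L1-HIT  vc=[30, 22]
8: 0x93 (blk 18, set 2) → L1-HIT  vc=[30, 22]
9: 0x21 (blk 4, set 0) → MISS  vc=[30, 22]
10: 0x95 (blk 18, set 2) → L1-HIT  vc=[30, 22]
11: 0x95 (blk 18, set 2) → L1-HIT  vc=[30, 22]
12: 0x23 (blk 4, set 0) → L1-HIT  vc=[30, 22]
13: 0x41 (blk 8, set 0) → MISS  vc=[30, 22, 4]
14: 0x20 (blk 4, set 0) → VC-HIT  vc=[30, 22, 8]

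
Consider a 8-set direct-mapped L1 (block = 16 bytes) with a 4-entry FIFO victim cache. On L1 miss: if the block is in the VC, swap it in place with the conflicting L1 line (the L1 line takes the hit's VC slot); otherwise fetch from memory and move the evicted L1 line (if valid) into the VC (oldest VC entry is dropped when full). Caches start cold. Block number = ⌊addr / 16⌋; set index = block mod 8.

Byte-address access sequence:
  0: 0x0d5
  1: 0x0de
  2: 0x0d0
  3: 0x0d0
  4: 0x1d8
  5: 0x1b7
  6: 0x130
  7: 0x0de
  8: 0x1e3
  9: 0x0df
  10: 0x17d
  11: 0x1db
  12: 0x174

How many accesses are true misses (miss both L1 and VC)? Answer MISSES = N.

MISSES = 6

  [0] addr=0xd5 blk=13 s=5: MISS | VC []
  [1] addr=0xde blk=13 s=5: L1-HIT | VC []
  [2] addr=0xd0 blk=13 s=5: L1-HIT | VC []
  [3] addr=0xd0 blk=13 s=5: L1-HIT | VC []
  [4] addr=0x1d8 blk=29 s=5: MISS | VC [13]
  [5] addr=0x1b7 blk=27 s=3: MISS | VC [13]
  [6] addr=0x130 blk=19 s=3: MISS | VC [13, 27]
  [7] addr=0xde blk=13 s=5: VC-HIT | VC [29, 27]
  [8] addr=0x1e3 blk=30 s=6: MISS | VC [29, 27]
  [9] addr=0xdf blk=13 s=5: L1-HIT | VC [29, 27]
  [10] addr=0x17d blk=23 s=7: MISS | VC [29, 27]
  [11] addr=0x1db blk=29 s=5: VC-HIT | VC [13, 27]
  [12] addr=0x174 blk=23 s=7: L1-HIT | VC [13, 27]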